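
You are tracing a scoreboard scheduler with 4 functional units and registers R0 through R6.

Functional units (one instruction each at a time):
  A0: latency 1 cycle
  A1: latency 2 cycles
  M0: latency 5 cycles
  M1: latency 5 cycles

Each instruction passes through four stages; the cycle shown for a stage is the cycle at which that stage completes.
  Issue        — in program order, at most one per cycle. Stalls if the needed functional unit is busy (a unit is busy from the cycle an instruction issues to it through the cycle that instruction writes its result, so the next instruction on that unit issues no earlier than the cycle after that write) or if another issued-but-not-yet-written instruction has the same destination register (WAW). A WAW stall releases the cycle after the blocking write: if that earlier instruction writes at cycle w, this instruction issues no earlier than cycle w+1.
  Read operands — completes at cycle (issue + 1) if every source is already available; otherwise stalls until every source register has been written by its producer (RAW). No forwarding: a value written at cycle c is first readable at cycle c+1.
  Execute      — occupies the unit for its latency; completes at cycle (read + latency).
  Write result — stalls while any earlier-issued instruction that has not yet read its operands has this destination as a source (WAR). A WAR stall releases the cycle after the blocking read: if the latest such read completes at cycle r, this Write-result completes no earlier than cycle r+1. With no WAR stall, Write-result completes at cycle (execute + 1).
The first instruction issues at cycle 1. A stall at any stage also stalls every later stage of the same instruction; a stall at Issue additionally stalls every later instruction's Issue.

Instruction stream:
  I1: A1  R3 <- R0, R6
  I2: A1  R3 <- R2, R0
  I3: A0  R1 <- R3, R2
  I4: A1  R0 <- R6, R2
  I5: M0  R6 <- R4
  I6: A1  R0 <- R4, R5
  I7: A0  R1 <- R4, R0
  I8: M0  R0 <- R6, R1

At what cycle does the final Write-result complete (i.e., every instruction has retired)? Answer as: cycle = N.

cycle = 30

I1 -> (1, 2, 4, 5)
I2 -> (6, 7, 9, 10)  // struct: A1 busy until I1 writes@5
I3 -> (7, 11, 12, 13)  // RAW R3: wait I2 write@10
I4 -> (11, 12, 14, 15)  // struct: A1 busy until I2 writes@10
I5 -> (12, 13, 18, 19)
I6 -> (16, 17, 19, 20)  // struct: A1 busy until I4 writes@15
I7 -> (17, 21, 22, 23)  // RAW R0: wait I6 write@20
I8 -> (21, 24, 29, 30)  // WAW R0: wait I6 write@20, RAW R1: wait I7 write@23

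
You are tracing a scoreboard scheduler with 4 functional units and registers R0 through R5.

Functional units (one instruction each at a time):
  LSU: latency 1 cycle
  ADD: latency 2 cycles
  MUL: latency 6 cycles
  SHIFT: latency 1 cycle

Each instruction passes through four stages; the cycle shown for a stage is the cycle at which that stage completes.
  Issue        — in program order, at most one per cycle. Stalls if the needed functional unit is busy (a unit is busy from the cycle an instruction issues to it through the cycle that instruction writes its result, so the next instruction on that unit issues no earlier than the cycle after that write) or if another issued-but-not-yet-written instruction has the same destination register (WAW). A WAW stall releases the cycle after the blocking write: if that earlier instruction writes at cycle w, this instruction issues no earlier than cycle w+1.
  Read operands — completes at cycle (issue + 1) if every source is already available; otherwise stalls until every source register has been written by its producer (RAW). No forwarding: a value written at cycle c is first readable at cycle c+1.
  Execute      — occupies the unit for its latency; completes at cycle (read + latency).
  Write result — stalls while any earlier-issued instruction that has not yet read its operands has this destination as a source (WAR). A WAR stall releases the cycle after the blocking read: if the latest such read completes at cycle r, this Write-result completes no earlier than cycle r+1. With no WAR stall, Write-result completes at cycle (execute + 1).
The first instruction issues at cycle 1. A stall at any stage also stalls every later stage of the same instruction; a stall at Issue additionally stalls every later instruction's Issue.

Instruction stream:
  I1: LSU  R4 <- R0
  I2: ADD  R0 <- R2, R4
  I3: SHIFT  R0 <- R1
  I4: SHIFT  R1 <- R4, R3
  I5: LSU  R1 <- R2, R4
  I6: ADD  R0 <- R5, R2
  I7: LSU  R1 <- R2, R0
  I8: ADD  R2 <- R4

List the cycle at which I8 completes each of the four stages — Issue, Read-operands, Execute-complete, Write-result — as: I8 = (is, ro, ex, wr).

  I1 | 1 | 2 | 3 | 4
  I2 | 2 | 5 | 7 | 8   RAW R4: wait I1 write@4
  I3 | 9 | 10 | 11 | 12   WAW R0: wait I2 write@8
  I4 | 13 | 14 | 15 | 16   struct: SHIFT busy until I3 writes@12
  I5 | 17 | 18 | 19 | 20   WAW R1: wait I4 write@16
  I6 | 18 | 19 | 21 | 22
  I7 | 21 | 23 | 24 | 25   struct: LSU busy until I5 writes@20 · RAW R0: wait I6 write@22
  I8 | 23 | 24 | 26 | 27   struct: ADD busy until I6 writes@22

I8 = (23, 24, 26, 27)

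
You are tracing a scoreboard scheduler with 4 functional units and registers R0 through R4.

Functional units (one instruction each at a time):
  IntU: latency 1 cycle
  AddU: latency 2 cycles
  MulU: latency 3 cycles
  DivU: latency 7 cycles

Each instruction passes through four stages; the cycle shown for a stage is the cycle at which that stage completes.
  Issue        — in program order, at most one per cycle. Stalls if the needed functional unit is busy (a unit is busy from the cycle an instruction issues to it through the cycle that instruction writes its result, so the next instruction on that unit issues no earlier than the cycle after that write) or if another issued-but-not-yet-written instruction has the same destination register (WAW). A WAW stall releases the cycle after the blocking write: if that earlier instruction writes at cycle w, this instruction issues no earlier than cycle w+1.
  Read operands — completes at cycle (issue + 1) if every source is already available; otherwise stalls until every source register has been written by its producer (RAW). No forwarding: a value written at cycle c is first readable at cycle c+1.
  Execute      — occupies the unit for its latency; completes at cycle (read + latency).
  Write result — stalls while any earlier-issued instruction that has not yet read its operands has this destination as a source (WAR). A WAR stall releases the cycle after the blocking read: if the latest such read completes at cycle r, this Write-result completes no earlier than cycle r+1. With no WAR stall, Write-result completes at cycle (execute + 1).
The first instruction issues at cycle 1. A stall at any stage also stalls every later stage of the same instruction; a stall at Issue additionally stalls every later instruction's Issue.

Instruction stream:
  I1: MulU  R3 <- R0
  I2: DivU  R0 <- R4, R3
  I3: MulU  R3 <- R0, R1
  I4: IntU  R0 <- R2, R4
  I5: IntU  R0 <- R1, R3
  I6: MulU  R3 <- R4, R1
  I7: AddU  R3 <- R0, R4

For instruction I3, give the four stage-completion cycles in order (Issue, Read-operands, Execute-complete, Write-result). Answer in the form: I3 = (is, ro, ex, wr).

I3 = (7, 16, 19, 20)

I1 -> (1, 2, 5, 6)
I2 -> (2, 7, 14, 15)  // RAW R3: wait I1 write@6
I3 -> (7, 16, 19, 20)  // struct: MulU busy until I1 writes@6, RAW R0: wait I2 write@15
I4 -> (16, 17, 18, 19)  // WAW R0: wait I2 write@15
I5 -> (20, 21, 22, 23)  // struct: IntU busy until I4 writes@19
I6 -> (21, 22, 25, 26)
I7 -> (27, 28, 30, 31)  // WAW R3: wait I6 write@26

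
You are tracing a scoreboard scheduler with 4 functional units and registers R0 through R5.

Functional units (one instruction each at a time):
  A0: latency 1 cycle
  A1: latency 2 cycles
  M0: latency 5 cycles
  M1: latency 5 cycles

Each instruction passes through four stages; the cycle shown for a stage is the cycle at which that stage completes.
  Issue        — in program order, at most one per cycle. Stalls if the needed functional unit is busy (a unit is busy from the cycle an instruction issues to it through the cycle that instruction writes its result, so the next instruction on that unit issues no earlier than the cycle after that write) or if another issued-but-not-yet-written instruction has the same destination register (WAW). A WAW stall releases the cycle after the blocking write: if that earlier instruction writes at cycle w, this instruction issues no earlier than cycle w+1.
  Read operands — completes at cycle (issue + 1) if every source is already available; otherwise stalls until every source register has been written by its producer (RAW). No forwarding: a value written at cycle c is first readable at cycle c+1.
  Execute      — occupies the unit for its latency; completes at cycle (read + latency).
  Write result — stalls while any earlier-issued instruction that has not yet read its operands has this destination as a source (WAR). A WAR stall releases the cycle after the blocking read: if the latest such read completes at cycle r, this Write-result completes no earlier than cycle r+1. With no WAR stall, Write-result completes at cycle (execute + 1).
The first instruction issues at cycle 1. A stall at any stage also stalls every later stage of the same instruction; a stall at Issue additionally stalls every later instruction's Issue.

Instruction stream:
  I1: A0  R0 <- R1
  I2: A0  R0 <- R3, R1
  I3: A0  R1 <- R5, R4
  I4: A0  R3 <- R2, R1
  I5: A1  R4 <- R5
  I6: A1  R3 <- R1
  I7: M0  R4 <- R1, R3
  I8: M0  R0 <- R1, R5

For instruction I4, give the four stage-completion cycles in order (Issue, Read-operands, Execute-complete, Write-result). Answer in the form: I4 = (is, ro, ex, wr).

I1  is:1  ro:2  ex:3  wr:4
I2  is:5  ro:6  ex:7  wr:8  — struct: A0 busy until I1 writes@4
I3  is:9  ro:10  ex:11  wr:12  — struct: A0 busy until I2 writes@8
I4  is:13  ro:14  ex:15  wr:16  — struct: A0 busy until I3 writes@12
I5  is:14  ro:15  ex:17  wr:18
I6  is:19  ro:20  ex:22  wr:23  — struct: A1 busy until I5 writes@18
I7  is:20  ro:24  ex:29  wr:30  — RAW R3: wait I6 write@23
I8  is:31  ro:32  ex:37  wr:38  — struct: M0 busy until I7 writes@30

I4 = (13, 14, 15, 16)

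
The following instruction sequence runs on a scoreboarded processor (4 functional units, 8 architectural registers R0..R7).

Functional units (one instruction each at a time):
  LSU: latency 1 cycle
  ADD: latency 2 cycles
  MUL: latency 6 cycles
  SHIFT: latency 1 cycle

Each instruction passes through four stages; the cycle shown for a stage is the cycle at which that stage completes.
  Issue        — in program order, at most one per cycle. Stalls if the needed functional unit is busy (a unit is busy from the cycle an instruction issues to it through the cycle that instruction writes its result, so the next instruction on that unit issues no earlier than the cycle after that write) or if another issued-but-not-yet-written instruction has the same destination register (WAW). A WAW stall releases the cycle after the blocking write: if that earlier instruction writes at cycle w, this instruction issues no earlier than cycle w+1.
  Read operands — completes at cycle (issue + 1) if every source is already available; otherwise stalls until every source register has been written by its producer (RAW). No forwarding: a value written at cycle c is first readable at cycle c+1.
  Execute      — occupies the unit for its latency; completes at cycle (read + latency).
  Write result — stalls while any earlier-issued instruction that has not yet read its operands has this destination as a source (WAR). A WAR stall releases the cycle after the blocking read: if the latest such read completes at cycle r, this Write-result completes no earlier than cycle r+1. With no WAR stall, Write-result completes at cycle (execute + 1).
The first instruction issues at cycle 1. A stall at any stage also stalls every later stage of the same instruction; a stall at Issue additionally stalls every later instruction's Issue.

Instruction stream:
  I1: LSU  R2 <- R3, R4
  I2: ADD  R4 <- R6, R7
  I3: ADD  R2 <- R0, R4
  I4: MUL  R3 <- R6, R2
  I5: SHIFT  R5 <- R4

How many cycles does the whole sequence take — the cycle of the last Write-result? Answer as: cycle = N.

I1  is:1  ro:2  ex:3  wr:4
I2  is:2  ro:3  ex:5  wr:6
I3  is:7  ro:8  ex:10  wr:11  — struct: ADD busy until I2 writes@6
I4  is:8  ro:12  ex:18  wr:19  — RAW R2: wait I3 write@11
I5  is:9  ro:10  ex:11  wr:12

cycle = 19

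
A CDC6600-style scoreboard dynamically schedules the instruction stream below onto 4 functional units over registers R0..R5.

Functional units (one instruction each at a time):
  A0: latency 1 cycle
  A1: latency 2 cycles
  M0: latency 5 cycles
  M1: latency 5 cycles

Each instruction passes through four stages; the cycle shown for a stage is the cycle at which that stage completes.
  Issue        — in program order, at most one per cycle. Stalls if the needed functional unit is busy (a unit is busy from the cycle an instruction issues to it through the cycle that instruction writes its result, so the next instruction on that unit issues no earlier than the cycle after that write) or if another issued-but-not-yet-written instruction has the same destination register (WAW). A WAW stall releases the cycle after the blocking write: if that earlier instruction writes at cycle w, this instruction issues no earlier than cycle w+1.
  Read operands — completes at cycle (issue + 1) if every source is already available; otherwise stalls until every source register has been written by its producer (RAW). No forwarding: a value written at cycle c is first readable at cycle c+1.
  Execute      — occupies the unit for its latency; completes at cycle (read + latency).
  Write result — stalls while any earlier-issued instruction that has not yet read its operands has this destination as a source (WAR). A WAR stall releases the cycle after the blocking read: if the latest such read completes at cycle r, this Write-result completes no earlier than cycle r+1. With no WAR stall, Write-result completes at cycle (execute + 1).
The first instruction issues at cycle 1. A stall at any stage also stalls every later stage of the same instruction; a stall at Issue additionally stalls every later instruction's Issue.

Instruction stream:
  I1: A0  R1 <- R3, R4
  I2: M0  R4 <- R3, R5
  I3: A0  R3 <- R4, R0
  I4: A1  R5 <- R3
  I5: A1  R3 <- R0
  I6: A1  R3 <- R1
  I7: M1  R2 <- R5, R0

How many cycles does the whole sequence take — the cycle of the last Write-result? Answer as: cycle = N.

cycle = 30

cycle 1: I1→A0
cycle 2: I1 RO; I2→M0
cycle 3: I1 EX; I2 RO
cycle 4: I1 WR R1
cycle 5: I3→A0
cycle 6: I4→A1
cycle 8: I2 EX
cycle 9: I2 WR R4
cycle 10: I3 RO
cycle 11: I3 EX
cycle 12: I3 WR R3
cycle 13: I4 RO
cycle 15: I4 EX
cycle 16: I4 WR R5
cycle 17: I5→A1
cycle 18: I5 RO
cycle 20: I5 EX
cycle 21: I5 WR R3
cycle 22: I6→A1
cycle 23: I6 RO; I7→M1
cycle 24: I7 RO
cycle 25: I6 EX
cycle 26: I6 WR R3
cycle 29: I7 EX
cycle 30: I7 WR R2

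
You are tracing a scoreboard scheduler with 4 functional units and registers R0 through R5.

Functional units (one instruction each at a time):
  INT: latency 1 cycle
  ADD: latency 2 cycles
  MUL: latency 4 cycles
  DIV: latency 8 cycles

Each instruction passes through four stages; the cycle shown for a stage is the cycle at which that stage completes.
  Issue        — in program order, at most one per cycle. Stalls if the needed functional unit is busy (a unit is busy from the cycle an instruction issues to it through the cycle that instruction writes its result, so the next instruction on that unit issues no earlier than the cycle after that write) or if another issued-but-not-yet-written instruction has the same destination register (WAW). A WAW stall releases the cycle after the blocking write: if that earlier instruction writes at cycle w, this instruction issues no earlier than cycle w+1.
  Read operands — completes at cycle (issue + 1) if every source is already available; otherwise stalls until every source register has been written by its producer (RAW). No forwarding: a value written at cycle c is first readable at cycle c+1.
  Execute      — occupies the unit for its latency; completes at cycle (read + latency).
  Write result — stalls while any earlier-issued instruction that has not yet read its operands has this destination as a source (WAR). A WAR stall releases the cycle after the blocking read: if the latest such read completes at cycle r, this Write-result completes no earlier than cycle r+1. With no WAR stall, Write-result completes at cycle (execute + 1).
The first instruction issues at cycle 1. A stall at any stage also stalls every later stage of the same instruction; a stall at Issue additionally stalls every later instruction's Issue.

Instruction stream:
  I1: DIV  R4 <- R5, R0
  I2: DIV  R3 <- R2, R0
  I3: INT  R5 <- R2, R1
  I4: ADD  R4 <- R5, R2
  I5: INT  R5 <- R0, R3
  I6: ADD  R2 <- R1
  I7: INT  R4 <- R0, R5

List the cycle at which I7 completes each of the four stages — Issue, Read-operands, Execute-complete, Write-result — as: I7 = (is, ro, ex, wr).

I7 = (26, 27, 28, 29)

c1: I1 issues→DIV
c2: I1 reads
c10: I1 exec-done
c11: I1 writes R4
c12: I2 issues→DIV
c13: I2 reads | I3 issues→INT
c14: I3 reads | I4 issues→ADD
c15: I3 exec-done
c16: I3 writes R5
c17: I4 reads | I5 issues→INT
c19: I4 exec-done
c20: I4 writes R4
c21: I2 exec-done | I6 issues→ADD
c22: I2 writes R3 | I6 reads
c23: I5 reads
c24: I5 exec-done | I6 exec-done
c25: I5 writes R5 | I6 writes R2
c26: I7 issues→INT
c27: I7 reads
c28: I7 exec-done
c29: I7 writes R4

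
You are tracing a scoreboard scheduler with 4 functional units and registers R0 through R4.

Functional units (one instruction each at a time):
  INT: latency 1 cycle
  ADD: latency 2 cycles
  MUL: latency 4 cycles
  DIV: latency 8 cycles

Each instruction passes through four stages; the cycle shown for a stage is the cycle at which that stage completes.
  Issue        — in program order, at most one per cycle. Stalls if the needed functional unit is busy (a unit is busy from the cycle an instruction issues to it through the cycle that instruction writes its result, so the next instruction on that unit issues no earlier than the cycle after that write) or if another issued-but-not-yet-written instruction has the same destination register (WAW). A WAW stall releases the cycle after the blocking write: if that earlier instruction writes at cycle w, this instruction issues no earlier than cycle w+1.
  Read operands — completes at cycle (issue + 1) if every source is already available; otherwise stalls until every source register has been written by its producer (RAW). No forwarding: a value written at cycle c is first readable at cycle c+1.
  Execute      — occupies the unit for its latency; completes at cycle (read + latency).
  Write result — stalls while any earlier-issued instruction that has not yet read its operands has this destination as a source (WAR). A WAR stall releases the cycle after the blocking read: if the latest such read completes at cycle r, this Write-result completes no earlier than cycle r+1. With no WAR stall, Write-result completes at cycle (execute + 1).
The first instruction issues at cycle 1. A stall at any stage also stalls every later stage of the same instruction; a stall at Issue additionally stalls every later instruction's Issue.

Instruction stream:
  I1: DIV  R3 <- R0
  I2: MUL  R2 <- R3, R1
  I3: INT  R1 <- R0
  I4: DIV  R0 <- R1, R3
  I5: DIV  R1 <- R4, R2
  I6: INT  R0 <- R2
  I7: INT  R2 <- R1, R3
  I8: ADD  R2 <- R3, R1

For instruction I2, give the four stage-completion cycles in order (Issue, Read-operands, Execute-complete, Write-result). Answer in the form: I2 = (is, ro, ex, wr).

I2 = (2, 12, 16, 17)

[1] I1→DIV
[2] I1 RO; I2→MUL
[3] I3→INT
[4] I3 RO
[5] I3 EX
[10] I1 EX
[11] I1 WR R3
[12] I2 RO; I4→DIV
[13] I3 WR R1
[14] I4 RO
[16] I2 EX
[17] I2 WR R2
[22] I4 EX
[23] I4 WR R0
[24] I5→DIV
[25] I5 RO; I6→INT
[26] I6 RO
[27] I6 EX
[28] I6 WR R0
[29] I7→INT
[33] I5 EX
[34] I5 WR R1
[35] I7 RO
[36] I7 EX
[37] I7 WR R2
[38] I8→ADD
[39] I8 RO
[41] I8 EX
[42] I8 WR R2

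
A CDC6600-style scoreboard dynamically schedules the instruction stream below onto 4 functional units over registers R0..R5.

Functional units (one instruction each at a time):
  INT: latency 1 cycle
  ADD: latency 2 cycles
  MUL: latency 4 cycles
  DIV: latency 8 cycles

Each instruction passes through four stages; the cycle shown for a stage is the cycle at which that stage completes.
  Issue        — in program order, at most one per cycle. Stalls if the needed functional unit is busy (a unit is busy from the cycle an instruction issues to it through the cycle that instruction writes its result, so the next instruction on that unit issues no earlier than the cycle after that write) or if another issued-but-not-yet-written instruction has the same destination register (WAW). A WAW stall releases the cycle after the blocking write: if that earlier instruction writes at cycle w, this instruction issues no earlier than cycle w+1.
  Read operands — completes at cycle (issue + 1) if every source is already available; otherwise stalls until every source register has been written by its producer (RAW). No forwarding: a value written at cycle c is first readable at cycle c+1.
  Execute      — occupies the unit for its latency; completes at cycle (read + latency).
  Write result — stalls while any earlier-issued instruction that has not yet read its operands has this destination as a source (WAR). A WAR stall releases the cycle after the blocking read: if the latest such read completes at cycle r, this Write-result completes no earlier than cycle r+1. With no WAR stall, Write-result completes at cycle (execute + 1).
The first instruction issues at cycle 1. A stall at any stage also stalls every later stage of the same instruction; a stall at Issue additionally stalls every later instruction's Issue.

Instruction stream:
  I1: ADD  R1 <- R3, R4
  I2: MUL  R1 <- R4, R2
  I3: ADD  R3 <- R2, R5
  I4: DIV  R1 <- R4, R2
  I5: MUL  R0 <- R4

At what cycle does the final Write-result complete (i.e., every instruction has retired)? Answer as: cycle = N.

I1 -> (1, 2, 4, 5)
I2 -> (6, 7, 11, 12)  // WAW R1: wait I1 write@5
I3 -> (7, 8, 10, 11)
I4 -> (13, 14, 22, 23)  // WAW R1: wait I2 write@12
I5 -> (14, 15, 19, 20)

cycle = 23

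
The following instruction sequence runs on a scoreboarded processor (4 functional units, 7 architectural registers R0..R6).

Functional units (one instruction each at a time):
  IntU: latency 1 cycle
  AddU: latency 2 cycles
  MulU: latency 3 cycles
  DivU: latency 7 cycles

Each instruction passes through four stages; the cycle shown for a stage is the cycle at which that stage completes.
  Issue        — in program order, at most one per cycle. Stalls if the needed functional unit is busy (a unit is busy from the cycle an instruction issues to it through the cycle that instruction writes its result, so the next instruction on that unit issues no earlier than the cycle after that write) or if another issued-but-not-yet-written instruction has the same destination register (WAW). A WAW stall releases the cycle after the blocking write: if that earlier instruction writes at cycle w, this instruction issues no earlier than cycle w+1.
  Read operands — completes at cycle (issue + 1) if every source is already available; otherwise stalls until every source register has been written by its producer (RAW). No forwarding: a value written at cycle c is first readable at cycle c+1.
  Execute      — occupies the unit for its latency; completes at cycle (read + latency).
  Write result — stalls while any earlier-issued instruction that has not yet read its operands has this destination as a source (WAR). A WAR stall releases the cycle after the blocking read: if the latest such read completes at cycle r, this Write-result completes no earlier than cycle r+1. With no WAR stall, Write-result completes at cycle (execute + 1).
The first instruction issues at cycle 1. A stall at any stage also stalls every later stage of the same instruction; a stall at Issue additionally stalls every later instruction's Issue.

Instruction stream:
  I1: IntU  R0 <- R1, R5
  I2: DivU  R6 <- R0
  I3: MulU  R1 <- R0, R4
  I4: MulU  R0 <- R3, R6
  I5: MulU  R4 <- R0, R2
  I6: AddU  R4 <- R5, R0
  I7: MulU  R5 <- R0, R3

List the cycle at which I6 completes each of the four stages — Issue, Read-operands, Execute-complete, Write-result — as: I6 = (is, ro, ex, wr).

c1: I1 dispatched to IntU
c2: I1 operands ready; I2 dispatched to DivU
c3: I1 complete; I3 dispatched to MulU
c4: R0←I1
c5: I2 operands ready; I3 operands ready
c8: I3 complete
c9: R1←I3
c10: I4 dispatched to MulU
c12: I2 complete
c13: R6←I2
c14: I4 operands ready
c17: I4 complete
c18: R0←I4
c19: I5 dispatched to MulU
c20: I5 operands ready
c23: I5 complete
c24: R4←I5
c25: I6 dispatched to AddU
c26: I6 operands ready; I7 dispatched to MulU
c27: I7 operands ready
c28: I6 complete
c29: R4←I6
c30: I7 complete
c31: R5←I7

I6 = (25, 26, 28, 29)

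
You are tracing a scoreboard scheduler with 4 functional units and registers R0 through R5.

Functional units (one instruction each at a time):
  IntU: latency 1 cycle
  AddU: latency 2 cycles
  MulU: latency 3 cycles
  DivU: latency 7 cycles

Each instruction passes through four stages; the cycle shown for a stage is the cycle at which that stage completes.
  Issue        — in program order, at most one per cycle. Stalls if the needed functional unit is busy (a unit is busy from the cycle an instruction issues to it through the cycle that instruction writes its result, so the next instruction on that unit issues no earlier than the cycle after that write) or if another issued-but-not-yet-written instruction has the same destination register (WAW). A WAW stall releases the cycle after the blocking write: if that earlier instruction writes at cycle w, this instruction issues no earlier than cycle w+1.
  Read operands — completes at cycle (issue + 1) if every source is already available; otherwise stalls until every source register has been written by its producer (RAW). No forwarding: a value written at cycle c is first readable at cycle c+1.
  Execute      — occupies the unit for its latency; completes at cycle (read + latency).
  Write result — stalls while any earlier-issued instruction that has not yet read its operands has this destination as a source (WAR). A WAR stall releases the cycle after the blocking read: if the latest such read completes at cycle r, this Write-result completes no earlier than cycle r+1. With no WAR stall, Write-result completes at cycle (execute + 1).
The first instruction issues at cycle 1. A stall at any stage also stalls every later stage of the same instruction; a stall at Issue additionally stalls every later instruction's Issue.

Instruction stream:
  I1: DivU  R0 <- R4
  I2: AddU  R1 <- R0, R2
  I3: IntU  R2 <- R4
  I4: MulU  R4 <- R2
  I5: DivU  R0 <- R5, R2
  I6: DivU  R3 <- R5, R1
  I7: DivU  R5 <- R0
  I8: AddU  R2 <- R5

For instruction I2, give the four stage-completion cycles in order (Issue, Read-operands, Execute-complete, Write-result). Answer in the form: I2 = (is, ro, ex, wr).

I2 = (2, 11, 13, 14)

c1: I1→DivU
c2: I1 RO; I2→AddU
c3: I3→IntU
c4: I3 RO; I4→MulU
c5: I3 EX
c9: I1 EX
c10: I1 WR R0
c11: I2 RO; I5→DivU
c12: I3 WR R2
c13: I2 EX; I4 RO; I5 RO
c14: I2 WR R1
c16: I4 EX
c17: I4 WR R4
c20: I5 EX
c21: I5 WR R0
c22: I6→DivU
c23: I6 RO
c30: I6 EX
c31: I6 WR R3
c32: I7→DivU
c33: I7 RO; I8→AddU
c40: I7 EX
c41: I7 WR R5
c42: I8 RO
c44: I8 EX
c45: I8 WR R2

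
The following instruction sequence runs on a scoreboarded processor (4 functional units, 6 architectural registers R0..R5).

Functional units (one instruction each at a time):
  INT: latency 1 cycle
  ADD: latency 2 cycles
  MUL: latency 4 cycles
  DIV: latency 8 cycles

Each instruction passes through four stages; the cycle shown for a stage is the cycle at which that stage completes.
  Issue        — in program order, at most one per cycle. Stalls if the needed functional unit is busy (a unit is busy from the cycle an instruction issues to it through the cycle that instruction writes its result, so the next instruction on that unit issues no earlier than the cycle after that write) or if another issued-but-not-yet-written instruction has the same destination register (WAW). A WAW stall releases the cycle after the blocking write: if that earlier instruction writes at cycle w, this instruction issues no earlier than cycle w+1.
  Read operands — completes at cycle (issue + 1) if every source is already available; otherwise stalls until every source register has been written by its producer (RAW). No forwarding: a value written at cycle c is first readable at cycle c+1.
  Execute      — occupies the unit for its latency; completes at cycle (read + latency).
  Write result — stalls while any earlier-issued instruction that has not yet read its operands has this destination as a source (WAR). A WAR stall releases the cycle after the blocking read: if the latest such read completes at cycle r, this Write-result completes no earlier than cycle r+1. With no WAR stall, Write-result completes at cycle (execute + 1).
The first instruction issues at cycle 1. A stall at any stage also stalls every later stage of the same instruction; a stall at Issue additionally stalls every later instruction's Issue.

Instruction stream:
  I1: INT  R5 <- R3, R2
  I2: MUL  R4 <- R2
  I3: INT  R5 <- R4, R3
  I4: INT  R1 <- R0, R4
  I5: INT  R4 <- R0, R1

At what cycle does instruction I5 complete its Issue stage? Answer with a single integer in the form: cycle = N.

cycle = 16

c1: I1 dispatched to INT
c2: I1 operands ready, I2 dispatched to MUL
c3: I1 complete, I2 operands ready
c4: R5←I1
c5: I3 dispatched to INT
c7: I2 complete
c8: R4←I2
c9: I3 operands ready
c10: I3 complete
c11: R5←I3
c12: I4 dispatched to INT
c13: I4 operands ready
c14: I4 complete
c15: R1←I4
c16: I5 dispatched to INT
c17: I5 operands ready
c18: I5 complete
c19: R4←I5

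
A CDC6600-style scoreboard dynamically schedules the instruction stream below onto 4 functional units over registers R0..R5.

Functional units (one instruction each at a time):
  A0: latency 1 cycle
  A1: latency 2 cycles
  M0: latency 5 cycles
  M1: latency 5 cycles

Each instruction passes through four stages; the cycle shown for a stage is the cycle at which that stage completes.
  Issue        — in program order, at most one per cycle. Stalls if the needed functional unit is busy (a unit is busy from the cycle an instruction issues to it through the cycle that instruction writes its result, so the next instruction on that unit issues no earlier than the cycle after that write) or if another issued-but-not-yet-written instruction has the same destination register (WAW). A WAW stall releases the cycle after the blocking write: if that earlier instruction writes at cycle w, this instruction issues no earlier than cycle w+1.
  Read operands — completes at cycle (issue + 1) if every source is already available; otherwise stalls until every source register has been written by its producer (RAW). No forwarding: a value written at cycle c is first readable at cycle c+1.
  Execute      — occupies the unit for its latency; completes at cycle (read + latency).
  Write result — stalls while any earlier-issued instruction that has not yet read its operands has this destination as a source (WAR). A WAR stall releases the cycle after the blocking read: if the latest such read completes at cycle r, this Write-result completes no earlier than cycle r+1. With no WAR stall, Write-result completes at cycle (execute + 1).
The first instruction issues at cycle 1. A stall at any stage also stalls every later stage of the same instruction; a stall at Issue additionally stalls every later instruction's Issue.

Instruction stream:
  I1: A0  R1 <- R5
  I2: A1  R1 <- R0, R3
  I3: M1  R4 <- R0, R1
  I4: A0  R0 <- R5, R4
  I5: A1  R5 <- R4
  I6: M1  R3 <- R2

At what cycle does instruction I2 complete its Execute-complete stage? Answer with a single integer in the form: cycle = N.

cycle = 8

[1] issue I1 (A0)
[2] I1 read-ops
[3] I1 finished on A0
[4] I1→R1
[5] issue I2 (A1)
[6] I2 read-ops | issue I3 (M1)
[7] issue I4 (A0)
[8] I2 finished on A1
[9] I2→R1
[10] I3 read-ops | issue I5 (A1)
[15] I3 finished on M1
[16] I3→R4
[17] I4 read-ops | I5 read-ops | issue I6 (M1)
[18] I4 finished on A0 | I6 read-ops
[19] I4→R0 | I5 finished on A1
[20] I5→R5
[23] I6 finished on M1
[24] I6→R3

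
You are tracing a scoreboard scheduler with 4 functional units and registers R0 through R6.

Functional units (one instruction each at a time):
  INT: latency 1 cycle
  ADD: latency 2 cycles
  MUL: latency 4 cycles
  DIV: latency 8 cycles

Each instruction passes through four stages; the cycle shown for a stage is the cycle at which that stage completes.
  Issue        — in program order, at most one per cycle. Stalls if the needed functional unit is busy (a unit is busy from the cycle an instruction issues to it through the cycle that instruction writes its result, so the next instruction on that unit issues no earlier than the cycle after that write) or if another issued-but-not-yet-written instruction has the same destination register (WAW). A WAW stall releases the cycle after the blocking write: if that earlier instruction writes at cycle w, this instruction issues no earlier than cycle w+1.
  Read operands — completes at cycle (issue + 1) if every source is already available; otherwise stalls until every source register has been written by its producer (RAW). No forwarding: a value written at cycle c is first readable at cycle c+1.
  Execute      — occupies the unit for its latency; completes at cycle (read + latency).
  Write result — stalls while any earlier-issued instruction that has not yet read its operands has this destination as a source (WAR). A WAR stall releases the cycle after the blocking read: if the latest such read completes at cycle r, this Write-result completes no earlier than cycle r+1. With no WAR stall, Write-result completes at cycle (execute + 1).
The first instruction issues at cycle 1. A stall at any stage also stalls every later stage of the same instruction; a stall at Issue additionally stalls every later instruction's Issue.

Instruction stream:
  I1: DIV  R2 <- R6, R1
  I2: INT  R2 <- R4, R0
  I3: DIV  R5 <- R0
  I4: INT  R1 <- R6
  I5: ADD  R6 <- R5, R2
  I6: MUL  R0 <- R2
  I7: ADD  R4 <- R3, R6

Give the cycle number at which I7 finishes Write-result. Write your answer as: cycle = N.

cycle = 32

c1: issue I1 (DIV)
c2: I1 read-ops
c10: I1 finished on DIV
c11: I1→R2
c12: issue I2 (INT)
c13: I2 read-ops; issue I3 (DIV)
c14: I2 finished on INT; I3 read-ops
c15: I2→R2
c16: issue I4 (INT)
c17: I4 read-ops; issue I5 (ADD)
c18: I4 finished on INT; issue I6 (MUL)
c19: I4→R1; I6 read-ops
c22: I3 finished on DIV
c23: I3→R5; I6 finished on MUL
c24: I5 read-ops; I6→R0
c26: I5 finished on ADD
c27: I5→R6
c28: issue I7 (ADD)
c29: I7 read-ops
c31: I7 finished on ADD
c32: I7→R4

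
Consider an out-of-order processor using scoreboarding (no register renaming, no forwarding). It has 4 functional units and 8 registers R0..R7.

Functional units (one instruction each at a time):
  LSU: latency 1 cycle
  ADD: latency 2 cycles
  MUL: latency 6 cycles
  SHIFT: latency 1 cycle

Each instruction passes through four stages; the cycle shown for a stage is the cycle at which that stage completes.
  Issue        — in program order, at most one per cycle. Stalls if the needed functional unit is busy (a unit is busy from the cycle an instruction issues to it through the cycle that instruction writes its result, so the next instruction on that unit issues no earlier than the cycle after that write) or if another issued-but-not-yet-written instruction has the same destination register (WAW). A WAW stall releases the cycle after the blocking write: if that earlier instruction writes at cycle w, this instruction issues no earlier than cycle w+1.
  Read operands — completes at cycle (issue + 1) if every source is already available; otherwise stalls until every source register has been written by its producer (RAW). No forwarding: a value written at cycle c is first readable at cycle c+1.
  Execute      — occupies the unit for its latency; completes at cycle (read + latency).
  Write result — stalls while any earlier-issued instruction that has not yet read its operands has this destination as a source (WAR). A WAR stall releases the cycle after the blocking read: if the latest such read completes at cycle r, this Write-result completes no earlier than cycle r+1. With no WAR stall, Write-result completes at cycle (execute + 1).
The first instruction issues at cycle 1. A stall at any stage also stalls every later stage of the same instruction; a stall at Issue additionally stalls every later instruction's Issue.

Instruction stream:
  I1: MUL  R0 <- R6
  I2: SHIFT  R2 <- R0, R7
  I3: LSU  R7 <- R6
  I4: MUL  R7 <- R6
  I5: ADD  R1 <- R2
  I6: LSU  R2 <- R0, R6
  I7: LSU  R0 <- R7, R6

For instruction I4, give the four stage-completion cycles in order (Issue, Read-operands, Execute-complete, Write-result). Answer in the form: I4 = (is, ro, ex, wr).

[1] I1 dispatched to MUL
[2] I1 operands ready, I2 dispatched to SHIFT
[3] I3 dispatched to LSU
[4] I3 operands ready
[5] I3 complete
[8] I1 complete
[9] R0←I1
[10] I2 operands ready
[11] I2 complete, R7←I3
[12] R2←I2, I4 dispatched to MUL
[13] I4 operands ready, I5 dispatched to ADD
[14] I5 operands ready, I6 dispatched to LSU
[15] I6 operands ready
[16] I5 complete, I6 complete
[17] R1←I5, R2←I6
[18] I7 dispatched to LSU
[19] I4 complete
[20] R7←I4
[21] I7 operands ready
[22] I7 complete
[23] R0←I7

I4 = (12, 13, 19, 20)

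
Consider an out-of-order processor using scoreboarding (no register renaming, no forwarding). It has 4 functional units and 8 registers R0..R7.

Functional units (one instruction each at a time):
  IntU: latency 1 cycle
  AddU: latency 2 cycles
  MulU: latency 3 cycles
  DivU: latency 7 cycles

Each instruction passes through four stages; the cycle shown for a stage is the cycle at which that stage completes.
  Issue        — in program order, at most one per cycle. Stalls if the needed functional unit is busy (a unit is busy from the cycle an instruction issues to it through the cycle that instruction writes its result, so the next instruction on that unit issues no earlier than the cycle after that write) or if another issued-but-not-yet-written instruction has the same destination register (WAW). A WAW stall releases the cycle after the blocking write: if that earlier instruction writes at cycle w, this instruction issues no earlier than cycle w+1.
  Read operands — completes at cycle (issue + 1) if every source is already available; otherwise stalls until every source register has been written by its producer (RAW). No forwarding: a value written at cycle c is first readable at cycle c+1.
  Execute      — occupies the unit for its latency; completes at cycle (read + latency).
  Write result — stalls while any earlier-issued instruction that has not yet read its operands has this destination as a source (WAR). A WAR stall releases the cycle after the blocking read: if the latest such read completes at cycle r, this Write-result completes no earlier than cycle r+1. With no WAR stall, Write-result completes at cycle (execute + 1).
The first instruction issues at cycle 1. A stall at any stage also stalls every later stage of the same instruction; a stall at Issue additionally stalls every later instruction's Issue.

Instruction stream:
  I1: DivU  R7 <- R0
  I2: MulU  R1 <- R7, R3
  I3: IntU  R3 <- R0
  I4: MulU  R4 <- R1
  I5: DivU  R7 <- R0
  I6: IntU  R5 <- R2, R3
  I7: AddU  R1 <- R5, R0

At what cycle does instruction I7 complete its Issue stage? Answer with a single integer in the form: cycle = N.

cycle 1: issue I1 (DivU)
cycle 2: I1 read-ops, issue I2 (MulU)
cycle 3: issue I3 (IntU)
cycle 4: I3 read-ops
cycle 5: I3 finished on IntU
cycle 9: I1 finished on DivU
cycle 10: I1→R7
cycle 11: I2 read-ops
cycle 12: I3→R3
cycle 14: I2 finished on MulU
cycle 15: I2→R1
cycle 16: issue I4 (MulU)
cycle 17: I4 read-ops, issue I5 (DivU)
cycle 18: I5 read-ops, issue I6 (IntU)
cycle 19: I6 read-ops, issue I7 (AddU)
cycle 20: I4 finished on MulU, I6 finished on IntU
cycle 21: I4→R4, I6→R5
cycle 22: I7 read-ops
cycle 24: I7 finished on AddU
cycle 25: I5 finished on DivU, I7→R1
cycle 26: I5→R7

cycle = 19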